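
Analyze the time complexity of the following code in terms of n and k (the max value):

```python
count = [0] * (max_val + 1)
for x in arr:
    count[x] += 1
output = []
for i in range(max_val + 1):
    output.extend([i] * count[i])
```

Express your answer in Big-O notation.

This is Counting sort (k = max value). Time complexity: O(n + k).

Answer: O(n + k)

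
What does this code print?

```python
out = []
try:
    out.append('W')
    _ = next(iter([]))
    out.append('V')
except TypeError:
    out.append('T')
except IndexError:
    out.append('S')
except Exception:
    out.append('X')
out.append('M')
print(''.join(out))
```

Execution trace: 'W' (try body) → 'X' (except Exception) → 'M' (after the try/except). Output: WXM

Answer: WXM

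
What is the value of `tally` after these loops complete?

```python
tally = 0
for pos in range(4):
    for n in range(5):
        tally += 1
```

4 * 5 = 20
`tally` takes the values: 0 → 1 → 2 → 3 → 4 → 5 → 6 → 7 → 8 → 9 → 10 → 11 → 12 → 13 → 14 → 15 → 16 → 17 → 18 → 19 → 20

Answer: 20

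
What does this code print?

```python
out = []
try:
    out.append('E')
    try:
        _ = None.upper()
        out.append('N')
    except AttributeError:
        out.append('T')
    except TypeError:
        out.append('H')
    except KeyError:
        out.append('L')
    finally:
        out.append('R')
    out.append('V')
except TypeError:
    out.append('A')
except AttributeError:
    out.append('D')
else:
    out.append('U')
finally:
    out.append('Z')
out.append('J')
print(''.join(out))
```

Execution trace: 'E' (try body) → 'T' (inner except AttributeError) → 'R' (inner finally) → 'V' (try body, no exception) → 'U' (else) → 'Z' (finally) → 'J' (after the try/except). Output: ETRVUZJ

Answer: ETRVUZJ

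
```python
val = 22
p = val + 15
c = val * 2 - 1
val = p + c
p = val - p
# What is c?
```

Trace:
`val = 22` → val = 22
`p = val + 15` → p = 37
`c = val * 2 - 1` → c = 43
`val = p + c` → val = 80
`p = val - p` → p = 43
So c = 43

Answer: 43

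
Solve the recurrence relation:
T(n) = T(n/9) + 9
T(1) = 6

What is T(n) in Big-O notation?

Each step divides n by 9 and adds 9. After log_9(n) steps we reach T(1)=6. So T(n) = 9·log_9(n) + 6 = O(log n).

Answer: O(log n)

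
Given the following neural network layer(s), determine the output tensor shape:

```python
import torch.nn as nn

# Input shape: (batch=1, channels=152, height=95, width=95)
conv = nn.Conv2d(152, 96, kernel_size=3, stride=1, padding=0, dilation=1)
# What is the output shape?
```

Input: (1, 152, 95, 95) -> Output: (1, 96, 93, 93)

Answer: (1, 96, 93, 93)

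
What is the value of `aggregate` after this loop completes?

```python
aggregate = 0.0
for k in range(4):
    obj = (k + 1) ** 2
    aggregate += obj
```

Sum of squared losses 1² + 2² + ... + 4²
`aggregate` takes the values: 0.0 → 1.0 → 5.0 → 14.0 → 30.0

Answer: 30.0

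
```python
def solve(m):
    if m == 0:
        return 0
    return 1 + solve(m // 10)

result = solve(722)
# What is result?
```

Count of digits of 722: 3

Answer: 3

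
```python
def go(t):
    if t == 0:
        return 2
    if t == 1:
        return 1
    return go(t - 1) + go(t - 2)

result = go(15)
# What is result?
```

Build up from base cases: go(0)=2, go(1)=1, go(2)=3, go(3)=4, go(4)=7, go(5)=11, go(6)=18, ..., go(15)=1364

Answer: 1364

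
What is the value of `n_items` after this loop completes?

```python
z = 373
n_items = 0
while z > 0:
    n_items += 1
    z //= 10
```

Count digits by repeated division by 10
`n_items` takes the values: 0 → 1 → 2 → 3

Answer: 3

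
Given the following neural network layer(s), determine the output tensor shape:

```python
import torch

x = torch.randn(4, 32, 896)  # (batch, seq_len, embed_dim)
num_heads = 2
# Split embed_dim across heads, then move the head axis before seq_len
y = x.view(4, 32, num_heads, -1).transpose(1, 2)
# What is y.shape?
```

Input: (4, 32, 896) -> head_dim = 896 // 2 = 448; after view: (4, 32, 2, 448) -> after transpose(1, 2): (4, 2, 32, 448) -> Output: (4, 2, 32, 448)

Answer: (4, 2, 32, 448)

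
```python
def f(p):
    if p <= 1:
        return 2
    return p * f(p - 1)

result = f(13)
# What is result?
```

f(13) = 13 * 12 * 11 * 10 * 9 * 8 * 7 * 6 * 5 * 4 * 3 * 2 * 2 = 12454041600

Answer: 12454041600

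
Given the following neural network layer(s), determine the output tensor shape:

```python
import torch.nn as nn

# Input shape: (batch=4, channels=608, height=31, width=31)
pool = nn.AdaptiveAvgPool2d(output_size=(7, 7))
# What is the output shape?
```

Input: (4, 608, 31, 31) -> Output: (4, 608, 7, 7)

Answer: (4, 608, 7, 7)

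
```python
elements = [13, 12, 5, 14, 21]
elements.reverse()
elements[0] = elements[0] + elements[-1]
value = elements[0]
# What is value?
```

Trace:
`elements = [13, 12, 5, 14, 21]` → elements = [13, 12, 5, 14, 21]
`elements.reverse()` → elements = [21, 14, 5, 12, 13]
`elements[0] = elements[0] + elements[-1]` → elements = [34, 14, 5, 12, 13]
`value = elements[0]` → value = 34
So value = 34

Answer: 34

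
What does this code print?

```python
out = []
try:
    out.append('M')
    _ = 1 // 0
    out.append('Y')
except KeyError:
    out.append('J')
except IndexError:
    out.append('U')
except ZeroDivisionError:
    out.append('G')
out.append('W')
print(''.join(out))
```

Execution trace: 'M' (try body) → 'G' (except ZeroDivisionError) → 'W' (after the try/except). Output: MGW

Answer: MGW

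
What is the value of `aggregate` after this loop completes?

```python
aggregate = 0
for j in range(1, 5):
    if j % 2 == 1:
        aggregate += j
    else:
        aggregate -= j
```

Add odd, subtract even
`aggregate` takes the values: 0 → 1 → -1 → 2 → -2

Answer: -2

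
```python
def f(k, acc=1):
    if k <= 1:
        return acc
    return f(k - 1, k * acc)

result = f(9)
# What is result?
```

Accumulator trace (n, acc): (9, 1) -> (8, 9) -> (7, 72) -> (6, 504) -> (5, 3024) -> (4, 15120) -> (3, 60480) -> (2, 181440) -> (1, 362880) -> return 362880

Answer: 362880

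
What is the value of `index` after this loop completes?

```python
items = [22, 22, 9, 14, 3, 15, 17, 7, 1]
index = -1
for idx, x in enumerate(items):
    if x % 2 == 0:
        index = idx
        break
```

First even number index in [22, 22, 9, 14, 3, 15, 17, 7, 1]
`index` takes the values: -1 → 0

Answer: 0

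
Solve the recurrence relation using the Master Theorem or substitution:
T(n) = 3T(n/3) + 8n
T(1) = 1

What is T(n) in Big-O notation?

By Master Theorem: a=3, b=3, f(n)=8n. Since log_3(3) = 1 and f(n) = Θ(n^1), Case 2 applies. T(n) = O(n log n).

Answer: O(n log n)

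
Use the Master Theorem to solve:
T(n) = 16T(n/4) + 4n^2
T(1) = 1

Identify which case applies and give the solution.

a=16, b=4, f(n)=4n^2. log_4(16) = 2. Since c=2 = 2, Case 2 applies: T(n) = Θ(n^log_b(a) · log n) = O(n^2 log n).

Answer: O(n^2 log n) - Case 2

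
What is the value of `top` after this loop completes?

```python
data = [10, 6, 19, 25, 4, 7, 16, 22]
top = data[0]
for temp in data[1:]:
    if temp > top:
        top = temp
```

Maximum of [10, 6, 19, 25, 4, 7, 16, 22]
`top` takes the values: 10 → 19 → 25

Answer: 25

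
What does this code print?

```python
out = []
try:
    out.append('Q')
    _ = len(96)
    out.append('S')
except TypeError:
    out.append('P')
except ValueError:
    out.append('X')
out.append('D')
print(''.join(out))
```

Execution trace: 'Q' (try body) → 'P' (except TypeError) → 'D' (after the try/except). Output: QPD

Answer: QPD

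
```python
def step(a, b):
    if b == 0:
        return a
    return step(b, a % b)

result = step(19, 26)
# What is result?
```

step(19, 26) -> step(26, 19) -> step(19, 7) -> step(7, 5) -> step(5, 2) -> step(2, 1) -> step(1, 0) -> 1

Answer: 1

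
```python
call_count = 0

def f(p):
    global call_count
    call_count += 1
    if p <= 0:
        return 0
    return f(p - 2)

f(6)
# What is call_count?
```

Linear recursion stepping by 2: 4 calls from p=6 down to ≤0.

Answer: 4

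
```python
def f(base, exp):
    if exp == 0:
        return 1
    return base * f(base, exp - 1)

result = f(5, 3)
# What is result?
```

f(5, 3) = 5 * 5 * 5 = 125

Answer: 125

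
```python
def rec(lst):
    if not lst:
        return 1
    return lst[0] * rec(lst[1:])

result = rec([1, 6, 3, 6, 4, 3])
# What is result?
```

Product over [1, 6, 3, 6, 4, 3] = 1 * 6 * 3 * 6 * 4 * 3 = 1296

Answer: 1296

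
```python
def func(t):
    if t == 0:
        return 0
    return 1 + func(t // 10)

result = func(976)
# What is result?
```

Count of digits of 976: 3

Answer: 3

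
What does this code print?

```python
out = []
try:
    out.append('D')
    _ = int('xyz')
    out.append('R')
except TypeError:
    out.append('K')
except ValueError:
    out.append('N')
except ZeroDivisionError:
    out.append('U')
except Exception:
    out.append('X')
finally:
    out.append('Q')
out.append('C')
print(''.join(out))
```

Execution trace: 'D' (try body) → 'N' (except ValueError) → 'Q' (finally) → 'C' (after the try/except). Output: DNQC

Answer: DNQC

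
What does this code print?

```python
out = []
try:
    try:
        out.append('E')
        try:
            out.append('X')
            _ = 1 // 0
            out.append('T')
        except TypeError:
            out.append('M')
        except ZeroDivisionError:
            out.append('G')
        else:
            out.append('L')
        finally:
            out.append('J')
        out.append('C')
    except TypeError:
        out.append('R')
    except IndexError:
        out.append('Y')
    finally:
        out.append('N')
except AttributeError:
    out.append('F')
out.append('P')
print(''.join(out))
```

Execution trace: 'E' (try body) → 'X' (inner try body) → 'G' (inner except ZeroDivisionError) → 'J' (inner finally) → 'C' (try body, no exception) → 'N' (finally) → 'P' (after the try/except). Output: EXGJCNP

Answer: EXGJCNP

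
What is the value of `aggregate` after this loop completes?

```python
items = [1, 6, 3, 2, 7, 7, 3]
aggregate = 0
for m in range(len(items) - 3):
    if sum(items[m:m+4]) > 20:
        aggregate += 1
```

Count windows with sum > 20
`aggregate` takes the values: 0

Answer: 0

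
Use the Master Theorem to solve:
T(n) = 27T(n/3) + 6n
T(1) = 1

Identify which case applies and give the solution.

a=27, b=3, f(n)=6n. log_3(27) = 3. Since c=1 < 3, Case 1 applies: T(n) = Θ(n^log_b(a)) = O(n^3).

Answer: O(n^3) - Case 1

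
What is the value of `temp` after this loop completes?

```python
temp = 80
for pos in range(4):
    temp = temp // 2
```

Halve 4 times: 80 // 2^4 = 5
`temp` takes the values: 80 → 40 → 20 → 10 → 5

Answer: 5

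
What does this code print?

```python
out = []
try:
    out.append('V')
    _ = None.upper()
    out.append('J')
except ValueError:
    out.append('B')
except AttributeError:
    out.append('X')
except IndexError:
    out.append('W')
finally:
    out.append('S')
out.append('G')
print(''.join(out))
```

Execution trace: 'V' (try body) → 'X' (except AttributeError) → 'S' (finally) → 'G' (after the try/except). Output: VXSG

Answer: VXSG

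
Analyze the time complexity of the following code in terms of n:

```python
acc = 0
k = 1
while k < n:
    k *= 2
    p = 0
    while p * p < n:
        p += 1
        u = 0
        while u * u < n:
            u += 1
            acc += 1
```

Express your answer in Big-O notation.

Each loop level contributes: log n × √n × √n. Multiplying the contributions gives O(n log n).

Answer: O(n log n)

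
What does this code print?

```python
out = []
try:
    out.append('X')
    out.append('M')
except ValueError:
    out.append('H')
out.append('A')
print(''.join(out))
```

Execution trace: 'X' (try body) → 'M' (try body, no exception) → 'A' (after the try/except). Output: XMA

Answer: XMA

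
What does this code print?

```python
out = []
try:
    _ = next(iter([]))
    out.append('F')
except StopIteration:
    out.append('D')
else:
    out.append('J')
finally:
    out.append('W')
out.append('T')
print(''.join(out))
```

Execution trace: 'D' (except StopIteration) → 'W' (finally) → 'T' (after the try/except). Output: DWT

Answer: DWT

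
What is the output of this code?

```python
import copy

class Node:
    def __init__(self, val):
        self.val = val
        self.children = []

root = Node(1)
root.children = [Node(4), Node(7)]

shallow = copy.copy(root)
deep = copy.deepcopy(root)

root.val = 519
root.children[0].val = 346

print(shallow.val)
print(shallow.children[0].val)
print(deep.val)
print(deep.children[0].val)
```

Key concept: deep copy with custom objects.
Step by step:
`root = Node(1)` → root = Node(val=1, children=[])
`root.children = [Node(4), Node(7)]` → root = Node(val=1, children=[Node(val=4, children=[]), Node(val=7, children=[])])
`shallow = copy.copy(root)` → shallow = Node(val=1, children=[Node(val=4, children=[]), Node(val=7, children=[])])
`deep = copy.deepcopy(root)` → deep = Node(val=1, children=[Node(val=4, children=[]), Node(val=7, children=[])])
`root.val = 519` → root = Node(val=519, children=[Node(val=4, children=[]), Node(val=7, children=[])])
`root.children[0].val = 346` → root = Node(val=519, children=[Node(val=346, children=[]), Node(val=7, children=[])]); shallow = Node(val=1, children=[Node(val=346, children=[]), Node(val=7, children=[])])
`print(shallow.val)` → prints 1
`print(shallow.children[0].val)` → prints 346
`print(deep.val)` → prints 1
`print(deep.children[0].val)` → prints 4

Answer:
1
346
1
4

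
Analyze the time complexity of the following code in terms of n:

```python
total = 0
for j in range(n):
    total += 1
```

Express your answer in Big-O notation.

Each loop level contributes: n. Multiplying the contributions gives O(n).

Answer: O(n)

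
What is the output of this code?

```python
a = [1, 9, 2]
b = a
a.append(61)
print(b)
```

Key concept: basic list aliasing.
Step by step:
`a = [1, 9, 2]` → a = [1, 9, 2]
`b = a` → b = [1, 9, 2] (same object as a)
`a.append(61)` → a = [1, 9, 2, 61] (same object as b); b = [1, 9, 2, 61] (same object as a)
`print(b)` → prints [1, 9, 2, 61]

Answer: [1, 9, 2, 61]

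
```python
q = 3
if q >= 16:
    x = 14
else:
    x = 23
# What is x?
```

Trace:
`q = 3` → q = 3
`if q >= 16: ...` → q >= 16 is False, take else branch → x = 23
So x = 23

Answer: 23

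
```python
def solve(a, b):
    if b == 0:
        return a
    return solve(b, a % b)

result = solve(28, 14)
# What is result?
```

solve(28, 14) -> solve(14, 0) -> 14

Answer: 14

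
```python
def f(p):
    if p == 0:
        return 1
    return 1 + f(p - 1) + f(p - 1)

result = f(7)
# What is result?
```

f(p) = 1 + 2·f(p-1), f(0)=1. Closed form: (1+1)·2^7 - 1 = 255.

Answer: 255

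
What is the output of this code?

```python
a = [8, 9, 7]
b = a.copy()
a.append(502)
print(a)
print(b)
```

Key concept: list.copy() creates independent copy.
Step by step:
`a = [8, 9, 7]` → a = [8, 9, 7]
`b = a.copy()` → b = [8, 9, 7]
`a.append(502)` → a = [8, 9, 7, 502]
`print(a)` → prints [8, 9, 7, 502]
`print(b)` → prints [8, 9, 7]

Answer:
[8, 9, 7, 502]
[8, 9, 7]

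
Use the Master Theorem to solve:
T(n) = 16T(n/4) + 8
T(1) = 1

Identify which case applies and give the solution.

a=16, b=4, f(n)=8. log_4(16) = 2. Since c=0 < 2, Case 1 applies: T(n) = Θ(n^log_b(a)) = O(n^2).

Answer: O(n^2) - Case 1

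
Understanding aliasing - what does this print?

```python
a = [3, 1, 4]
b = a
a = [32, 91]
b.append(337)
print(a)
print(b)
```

Key concept: rebinding vs mutation: a is rebound to a new list, b still points at the original.
Step by step:
`a = [3, 1, 4]` → a = [3, 1, 4]
`b = a` → b = [3, 1, 4] (same object as a)
`a = [32, 91]` → a = [32, 91]
`b.append(337)` → b = [3, 1, 4, 337]
`print(a)` → prints [32, 91]
`print(b)` → prints [3, 1, 4, 337]

Answer:
[32, 91]
[3, 1, 4, 337]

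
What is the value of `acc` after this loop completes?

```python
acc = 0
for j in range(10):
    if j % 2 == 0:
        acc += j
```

Sum of even numbers 0 to 9
`acc` takes the values: 0 → 2 → 6 → 12 → 20

Answer: 20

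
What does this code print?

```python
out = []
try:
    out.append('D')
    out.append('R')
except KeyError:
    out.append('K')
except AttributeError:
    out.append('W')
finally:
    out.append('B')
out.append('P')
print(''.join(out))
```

Execution trace: 'D' (try body) → 'R' (try body, no exception) → 'B' (finally) → 'P' (after the try/except). Output: DRBP

Answer: DRBP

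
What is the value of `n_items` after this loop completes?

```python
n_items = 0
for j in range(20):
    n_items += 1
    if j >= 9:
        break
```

Loop breaks when j reaches 9, n_items is 10
`n_items` takes the values: 0 → 1 → 2 → 3 → 4 → 5 → 6 → 7 → 8 → 9 → 10

Answer: 10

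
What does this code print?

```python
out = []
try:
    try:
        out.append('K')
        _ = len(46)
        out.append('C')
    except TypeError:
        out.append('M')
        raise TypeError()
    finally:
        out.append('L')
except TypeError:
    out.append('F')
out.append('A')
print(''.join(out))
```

Execution trace: 'K' (try body) → 'M' (except TypeError) → 'L' (finally) → 'F' (outer except TypeError) → 'A' (after the try/except). Output: KMLFA

Answer: KMLFA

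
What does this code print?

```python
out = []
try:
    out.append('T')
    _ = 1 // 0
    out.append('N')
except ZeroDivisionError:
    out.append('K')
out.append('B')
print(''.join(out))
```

Execution trace: 'T' (try body) → 'K' (except ZeroDivisionError) → 'B' (after the try/except). Output: TKB

Answer: TKB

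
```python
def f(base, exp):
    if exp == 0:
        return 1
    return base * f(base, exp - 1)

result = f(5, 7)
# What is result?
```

f(5, 7) = 5 * 5 * 5 * 5 * 5 * 5 * 5 = 78125

Answer: 78125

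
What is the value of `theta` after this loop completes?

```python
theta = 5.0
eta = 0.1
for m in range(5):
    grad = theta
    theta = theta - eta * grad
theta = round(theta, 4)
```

Gradient descent: w = 5.0 * (1 - 0.1)^5
`theta` takes the values: 5.0 → 4.5 → 4.05 → 3.645 → 3.2805 → 2.95245 → 2.9524

Answer: 2.9524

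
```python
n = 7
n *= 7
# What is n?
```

Trace:
`n = 7` → n = 7
`n *= 7` → n = 49
So n = 49

Answer: 49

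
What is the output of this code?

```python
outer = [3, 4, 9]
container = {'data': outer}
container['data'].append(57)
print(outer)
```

Key concept: dict holds reference to list.
Step by step:
`outer = [3, 4, 9]` → outer = [3, 4, 9]
`container = {'data': outer}` → container = {'data': [3, 4, 9]}
`container['data'].append(57)` → outer = [3, 4, 9, 57]; container = {'data': [3, 4, 9, 57]}
`print(outer)` → prints [3, 4, 9, 57]

Answer: [3, 4, 9, 57]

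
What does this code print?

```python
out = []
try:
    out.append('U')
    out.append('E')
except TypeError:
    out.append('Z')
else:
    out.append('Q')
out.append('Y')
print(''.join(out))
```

Execution trace: 'U' (try body) → 'E' (try body, no exception) → 'Q' (else) → 'Y' (after the try/except). Output: UEQY

Answer: UEQY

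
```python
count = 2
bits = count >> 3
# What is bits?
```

Trace:
`count = 2` → count = 2
`bits = count >> 3` → bits = 0
So bits = 0

Answer: 0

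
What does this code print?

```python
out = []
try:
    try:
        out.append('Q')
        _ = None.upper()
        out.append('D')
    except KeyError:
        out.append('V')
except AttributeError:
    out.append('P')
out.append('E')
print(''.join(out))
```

Execution trace: 'Q' (try body) → 'P' (outer except AttributeError) → 'E' (after the try/except). Output: QPE

Answer: QPE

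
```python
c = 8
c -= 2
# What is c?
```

Trace:
`c = 8` → c = 8
`c -= 2` → c = 6
So c = 6

Answer: 6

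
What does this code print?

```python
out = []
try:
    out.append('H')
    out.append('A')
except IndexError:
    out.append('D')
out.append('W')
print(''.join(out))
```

Execution trace: 'H' (try body) → 'A' (try body, no exception) → 'W' (after the try/except). Output: HAW

Answer: HAW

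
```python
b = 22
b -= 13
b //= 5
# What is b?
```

Trace:
`b = 22` → b = 22
`b -= 13` → b = 9
`b //= 5` → b = 1
So b = 1

Answer: 1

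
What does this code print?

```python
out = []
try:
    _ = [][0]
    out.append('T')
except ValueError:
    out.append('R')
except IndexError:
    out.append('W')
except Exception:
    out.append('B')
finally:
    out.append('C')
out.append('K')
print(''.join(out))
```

Execution trace: 'W' (except IndexError) → 'C' (finally) → 'K' (after the try/except). Output: WCK

Answer: WCK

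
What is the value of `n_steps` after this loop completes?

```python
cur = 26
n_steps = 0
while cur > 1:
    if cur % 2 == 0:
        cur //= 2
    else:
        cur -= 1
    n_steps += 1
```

Steps to reduce 26 to 1
`n_steps` takes the values: 0 → 1 → 2 → 3 → 4 → 5 → 6

Answer: 6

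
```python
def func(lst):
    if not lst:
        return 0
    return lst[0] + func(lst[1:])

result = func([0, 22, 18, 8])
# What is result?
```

0 + 22 + 18 + 8 + 0 = 48

Answer: 48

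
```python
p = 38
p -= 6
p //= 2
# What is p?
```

Trace:
`p = 38` → p = 38
`p -= 6` → p = 32
`p //= 2` → p = 16
So p = 16

Answer: 16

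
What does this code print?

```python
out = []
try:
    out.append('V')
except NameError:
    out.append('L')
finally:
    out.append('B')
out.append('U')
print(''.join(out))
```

Execution trace: 'V' (try body, no exception) → 'B' (finally) → 'U' (after the try/except). Output: VBU

Answer: VBU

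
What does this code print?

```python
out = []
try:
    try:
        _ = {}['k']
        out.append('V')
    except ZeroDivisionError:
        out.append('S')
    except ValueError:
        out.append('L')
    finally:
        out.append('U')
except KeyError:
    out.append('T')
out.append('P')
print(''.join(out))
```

Execution trace: 'U' (finally) → 'T' (outer except KeyError) → 'P' (after the try/except). Output: UTP

Answer: UTP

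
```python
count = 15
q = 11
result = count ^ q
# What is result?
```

Trace:
`count = 15` → count = 15
`q = 11` → q = 11
`result = count ^ q` → result = 4
So result = 4

Answer: 4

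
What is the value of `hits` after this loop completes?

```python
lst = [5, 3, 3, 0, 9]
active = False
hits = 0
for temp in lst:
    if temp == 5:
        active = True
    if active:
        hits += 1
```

Count elements after first 5 in [5, 3, 3, 0, 9]
`hits` takes the values: 0 → 1 → 2 → 3 → 4 → 5

Answer: 5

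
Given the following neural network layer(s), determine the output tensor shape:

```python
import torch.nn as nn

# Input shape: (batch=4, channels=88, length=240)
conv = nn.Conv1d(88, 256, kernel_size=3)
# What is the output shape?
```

Input: (4, 88, 240) -> Output: (4, 256, 238)

Answer: (4, 256, 238)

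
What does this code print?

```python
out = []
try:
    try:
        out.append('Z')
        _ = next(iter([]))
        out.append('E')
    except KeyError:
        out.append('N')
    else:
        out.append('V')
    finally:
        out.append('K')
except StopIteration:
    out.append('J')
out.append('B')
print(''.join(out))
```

Execution trace: 'Z' (try body) → 'K' (finally) → 'J' (outer except StopIteration) → 'B' (after the try/except). Output: ZKJB

Answer: ZKJB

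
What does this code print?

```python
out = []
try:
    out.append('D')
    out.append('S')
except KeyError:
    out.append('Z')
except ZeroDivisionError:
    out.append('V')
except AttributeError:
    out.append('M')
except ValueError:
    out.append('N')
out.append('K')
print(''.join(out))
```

Execution trace: 'D' (try body) → 'S' (try body, no exception) → 'K' (after the try/except). Output: DSK

Answer: DSK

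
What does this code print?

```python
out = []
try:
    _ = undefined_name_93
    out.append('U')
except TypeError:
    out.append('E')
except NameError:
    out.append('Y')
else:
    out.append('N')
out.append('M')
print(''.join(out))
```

Execution trace: 'Y' (except NameError) → 'M' (after the try/except). Output: YM

Answer: YM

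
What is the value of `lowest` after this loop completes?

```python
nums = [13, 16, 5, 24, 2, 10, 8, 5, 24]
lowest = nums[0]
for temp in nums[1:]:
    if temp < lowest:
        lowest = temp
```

Minimum of [13, 16, 5, 24, 2, 10, 8, 5, 24]
`lowest` takes the values: 13 → 5 → 2

Answer: 2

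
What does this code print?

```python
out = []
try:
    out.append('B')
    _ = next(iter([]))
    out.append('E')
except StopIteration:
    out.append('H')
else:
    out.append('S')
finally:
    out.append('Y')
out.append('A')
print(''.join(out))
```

Execution trace: 'B' (try body) → 'H' (except StopIteration) → 'Y' (finally) → 'A' (after the try/except). Output: BHYA

Answer: BHYA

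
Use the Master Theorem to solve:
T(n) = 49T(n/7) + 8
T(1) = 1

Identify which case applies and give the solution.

a=49, b=7, f(n)=8. log_7(49) = 2. Since c=0 < 2, Case 1 applies: T(n) = Θ(n^log_b(a)) = O(n^2).

Answer: O(n^2) - Case 1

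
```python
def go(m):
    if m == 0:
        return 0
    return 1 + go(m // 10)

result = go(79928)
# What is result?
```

Count of digits of 79928: 5

Answer: 5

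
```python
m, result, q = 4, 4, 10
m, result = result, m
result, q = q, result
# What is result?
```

Trace:
`m, result, q = 4, 4, 10` → m = 4; result = 4; q = 10
`m, result = result, m` → m = 4; result = 4
`result, q = q, result` → result = 10; q = 4
So result = 10

Answer: 10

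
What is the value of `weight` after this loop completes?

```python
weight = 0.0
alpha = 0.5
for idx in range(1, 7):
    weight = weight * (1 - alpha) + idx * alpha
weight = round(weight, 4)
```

Moving average with lr=0.5
`weight` takes the values: 0.0 → 0.5 → 1.25 → 2.125 → 3.0625 → 4.03125 → 5.015625 → 5.0156

Answer: 5.0156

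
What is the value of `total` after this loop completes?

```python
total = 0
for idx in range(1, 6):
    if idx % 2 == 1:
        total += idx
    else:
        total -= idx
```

Add odd, subtract even
`total` takes the values: 0 → 1 → -1 → 2 → -2 → 3

Answer: 3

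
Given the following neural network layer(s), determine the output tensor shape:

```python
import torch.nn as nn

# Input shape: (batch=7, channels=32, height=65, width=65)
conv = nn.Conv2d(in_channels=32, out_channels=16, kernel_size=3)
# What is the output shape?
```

Input: (7, 32, 65, 65) -> Output: (7, 16, 63, 63)

Answer: (7, 16, 63, 63)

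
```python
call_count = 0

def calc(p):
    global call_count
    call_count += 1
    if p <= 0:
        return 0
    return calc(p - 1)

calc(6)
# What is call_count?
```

Linear recursion stepping by 1: 7 calls from p=6 down to ≤0.

Answer: 7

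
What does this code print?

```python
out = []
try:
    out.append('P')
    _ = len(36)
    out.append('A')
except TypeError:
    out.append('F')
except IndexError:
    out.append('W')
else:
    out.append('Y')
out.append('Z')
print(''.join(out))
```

Execution trace: 'P' (try body) → 'F' (except TypeError) → 'Z' (after the try/except). Output: PFZ

Answer: PFZ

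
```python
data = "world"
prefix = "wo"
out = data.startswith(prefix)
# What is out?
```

Trace:
`data = "world"` → data = 'world'
`prefix = "wo"` → prefix = 'wo'
`out = data.startswith(prefix)` → out = True
So out = True

Answer: True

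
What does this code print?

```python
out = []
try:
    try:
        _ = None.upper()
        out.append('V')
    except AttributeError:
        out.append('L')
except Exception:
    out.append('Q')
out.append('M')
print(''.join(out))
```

Execution trace: 'L' (inner except AttributeError) → 'M' (after the try/except). Output: LM

Answer: LM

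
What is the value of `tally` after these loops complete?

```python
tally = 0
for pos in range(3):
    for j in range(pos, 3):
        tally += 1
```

Upper triangle: 3 + 2 + ... + 1
`tally` takes the values: 0 → 1 → 2 → 3 → 4 → 5 → 6

Answer: 6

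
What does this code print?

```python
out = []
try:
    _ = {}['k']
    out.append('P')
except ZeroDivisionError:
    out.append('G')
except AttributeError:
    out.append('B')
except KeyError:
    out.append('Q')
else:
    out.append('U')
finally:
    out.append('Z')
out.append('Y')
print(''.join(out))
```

Execution trace: 'Q' (except KeyError) → 'Z' (finally) → 'Y' (after the try/except). Output: QZY

Answer: QZY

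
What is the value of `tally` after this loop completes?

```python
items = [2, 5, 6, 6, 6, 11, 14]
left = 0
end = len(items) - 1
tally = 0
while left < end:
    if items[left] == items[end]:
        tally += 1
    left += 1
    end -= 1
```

Count matching pairs from ends
`tally` takes the values: 0 → 1

Answer: 1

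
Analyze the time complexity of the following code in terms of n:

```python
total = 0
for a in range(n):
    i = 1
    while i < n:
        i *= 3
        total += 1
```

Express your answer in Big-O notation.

Each loop level contributes: n × log n. Multiplying the contributions gives O(n log n).

Answer: O(n log n)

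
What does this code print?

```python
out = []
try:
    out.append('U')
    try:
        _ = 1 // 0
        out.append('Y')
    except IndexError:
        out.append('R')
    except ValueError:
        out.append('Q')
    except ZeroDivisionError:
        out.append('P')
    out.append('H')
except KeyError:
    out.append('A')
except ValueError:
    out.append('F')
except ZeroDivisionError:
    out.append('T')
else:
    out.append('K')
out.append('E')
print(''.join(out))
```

Execution trace: 'U' (try body) → 'P' (inner except ZeroDivisionError) → 'H' (try body, no exception) → 'K' (else) → 'E' (after the try/except). Output: UPHKE

Answer: UPHKE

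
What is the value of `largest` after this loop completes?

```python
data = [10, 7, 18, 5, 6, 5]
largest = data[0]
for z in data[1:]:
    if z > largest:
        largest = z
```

Maximum of [10, 7, 18, 5, 6, 5]
`largest` takes the values: 10 → 18

Answer: 18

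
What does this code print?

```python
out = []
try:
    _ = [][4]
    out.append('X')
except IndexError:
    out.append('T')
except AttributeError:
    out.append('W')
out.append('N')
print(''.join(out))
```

Execution trace: 'T' (except IndexError) → 'N' (after the try/except). Output: TN

Answer: TN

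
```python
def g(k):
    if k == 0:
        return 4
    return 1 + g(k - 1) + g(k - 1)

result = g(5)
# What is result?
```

g(k) = 1 + 2·g(k-1), g(0)=4. Closed form: (4+1)·2^5 - 1 = 159.

Answer: 159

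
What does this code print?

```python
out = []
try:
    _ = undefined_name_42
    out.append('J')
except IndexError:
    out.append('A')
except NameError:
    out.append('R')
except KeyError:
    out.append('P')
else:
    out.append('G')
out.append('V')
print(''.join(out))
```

Execution trace: 'R' (except NameError) → 'V' (after the try/except). Output: RV

Answer: RV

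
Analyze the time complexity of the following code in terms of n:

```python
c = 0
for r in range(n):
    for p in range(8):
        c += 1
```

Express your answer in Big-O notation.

Each loop level contributes: n × 1. Multiplying the contributions gives O(n).

Answer: O(n)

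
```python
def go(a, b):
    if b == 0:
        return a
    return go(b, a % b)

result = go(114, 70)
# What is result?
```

go(114, 70) -> go(70, 44) -> go(44, 26) -> go(26, 18) -> go(18, 8) -> go(8, 2) -> go(2, 0) -> 2

Answer: 2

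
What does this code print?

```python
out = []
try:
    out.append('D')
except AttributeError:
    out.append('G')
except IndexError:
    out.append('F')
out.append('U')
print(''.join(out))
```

Execution trace: 'D' (try body, no exception) → 'U' (after the try/except). Output: DU

Answer: DU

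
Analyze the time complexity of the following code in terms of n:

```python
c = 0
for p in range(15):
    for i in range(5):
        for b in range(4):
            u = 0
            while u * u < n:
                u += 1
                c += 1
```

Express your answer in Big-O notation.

Each loop level contributes: 1 × 1 × 1 × √n. Multiplying the contributions gives O(√n).

Answer: O(√n)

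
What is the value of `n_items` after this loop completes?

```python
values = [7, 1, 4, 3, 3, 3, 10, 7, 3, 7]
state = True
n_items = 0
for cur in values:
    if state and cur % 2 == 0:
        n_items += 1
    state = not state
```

Count even values at even positions
`n_items` takes the values: 0 → 1 → 2

Answer: 2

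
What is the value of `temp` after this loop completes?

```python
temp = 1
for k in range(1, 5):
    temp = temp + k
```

Start at 1, add 1 through 4
`temp` takes the values: 1 → 2 → 4 → 7 → 11

Answer: 11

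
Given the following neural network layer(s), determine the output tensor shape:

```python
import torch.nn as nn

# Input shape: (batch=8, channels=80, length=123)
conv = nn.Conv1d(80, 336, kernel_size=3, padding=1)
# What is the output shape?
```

Input: (8, 80, 123) -> Output: (8, 336, 123)

Answer: (8, 336, 123)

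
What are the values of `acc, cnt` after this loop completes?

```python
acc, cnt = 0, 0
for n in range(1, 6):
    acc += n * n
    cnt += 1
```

Sum of squares and count
`acc, cnt` takes the values: (0, 0) → (1, 0) → (1, 1) → (5, 1) → (5, 2) → (14, 2) → (14, 3) → (30, 3) → (30, 4) → (55, 4) → (55, 5)

Answer: 55, 5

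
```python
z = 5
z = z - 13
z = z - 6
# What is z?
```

Trace:
`z = 5` → z = 5
`z = z - 13` → z = -8
`z = z - 6` → z = -14
So z = -14

Answer: -14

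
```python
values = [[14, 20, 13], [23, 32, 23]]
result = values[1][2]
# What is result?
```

Trace:
`values = [[14, 20, 13], [23, 32, 23]]` → values = [[14, 20, 13], [23, 32, 23]]
`result = values[1][2]` → result = 23
So result = 23

Answer: 23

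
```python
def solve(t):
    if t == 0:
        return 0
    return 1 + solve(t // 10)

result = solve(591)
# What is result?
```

Count of digits of 591: 3

Answer: 3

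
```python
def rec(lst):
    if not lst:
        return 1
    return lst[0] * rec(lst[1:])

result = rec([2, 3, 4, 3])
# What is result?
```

Product over [2, 3, 4, 3] = 2 * 3 * 4 * 3 = 72

Answer: 72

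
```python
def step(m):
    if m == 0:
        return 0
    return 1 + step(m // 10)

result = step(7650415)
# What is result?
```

Count of digits of 7650415: 7

Answer: 7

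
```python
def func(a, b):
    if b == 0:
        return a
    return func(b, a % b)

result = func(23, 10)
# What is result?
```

func(23, 10) -> func(10, 3) -> func(3, 1) -> func(1, 0) -> 1

Answer: 1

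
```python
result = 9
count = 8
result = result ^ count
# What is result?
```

Trace:
`result = 9` → result = 9
`count = 8` → count = 8
`result = result ^ count` → result = 1
So result = 1

Answer: 1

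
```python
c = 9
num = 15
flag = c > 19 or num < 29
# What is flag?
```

Trace:
`c = 9` → c = 9
`num = 15` → num = 15
`flag = c > 19 or num < 29` → flag = True
So flag = True

Answer: True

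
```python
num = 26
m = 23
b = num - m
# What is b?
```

Trace:
`num = 26` → num = 26
`m = 23` → m = 23
`b = num - m` → b = 3
So b = 3

Answer: 3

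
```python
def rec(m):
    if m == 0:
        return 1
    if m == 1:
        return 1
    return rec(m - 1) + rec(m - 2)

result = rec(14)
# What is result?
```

Build up from base cases: rec(0)=1, rec(1)=1, rec(2)=2, rec(3)=3, rec(4)=5, rec(5)=8, rec(6)=13, ..., rec(14)=610

Answer: 610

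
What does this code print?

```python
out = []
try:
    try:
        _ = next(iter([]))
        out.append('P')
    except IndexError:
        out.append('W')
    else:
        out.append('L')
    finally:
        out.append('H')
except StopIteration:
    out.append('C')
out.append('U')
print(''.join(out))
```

Execution trace: 'H' (inner finally) → 'C' (outer except StopIteration) → 'U' (after the try/except). Output: HCU

Answer: HCU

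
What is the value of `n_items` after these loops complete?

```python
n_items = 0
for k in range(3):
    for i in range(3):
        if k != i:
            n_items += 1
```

3² - 3 (exclude diagonal)
`n_items` takes the values: 0 → 1 → 2 → 3 → 4 → 5 → 6

Answer: 6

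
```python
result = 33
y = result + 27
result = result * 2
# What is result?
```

Trace:
`result = 33` → result = 33
`y = result + 27` → y = 60
`result = result * 2` → result = 66
So result = 66

Answer: 66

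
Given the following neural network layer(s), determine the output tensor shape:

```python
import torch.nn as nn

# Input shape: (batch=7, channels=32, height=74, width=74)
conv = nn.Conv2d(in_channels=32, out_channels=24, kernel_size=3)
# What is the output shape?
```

Input: (7, 32, 74, 74) -> Output: (7, 24, 72, 72)

Answer: (7, 24, 72, 72)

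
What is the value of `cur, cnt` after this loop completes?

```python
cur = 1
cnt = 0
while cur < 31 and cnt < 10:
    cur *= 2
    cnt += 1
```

Double until >= 31 or 10 iterations
`cur, cnt` takes the values: (1, 0) → (2, 0) → (2, 1) → (4, 1) → (4, 2) → (8, 2) → (8, 3) → (16, 3) → (16, 4) → (32, 4) → (32, 5)

Answer: 32, 5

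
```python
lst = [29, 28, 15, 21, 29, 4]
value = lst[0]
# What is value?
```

Trace:
`lst = [29, 28, 15, 21, 29, 4]` → lst = [29, 28, 15, 21, 29, 4]
`value = lst[0]` → value = 29
So value = 29

Answer: 29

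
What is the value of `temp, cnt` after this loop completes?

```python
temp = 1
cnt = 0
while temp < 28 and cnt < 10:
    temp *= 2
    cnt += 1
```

Double until >= 28 or 10 iterations
`temp, cnt` takes the values: (1, 0) → (2, 0) → (2, 1) → (4, 1) → (4, 2) → (8, 2) → (8, 3) → (16, 3) → (16, 4) → (32, 4) → (32, 5)

Answer: 32, 5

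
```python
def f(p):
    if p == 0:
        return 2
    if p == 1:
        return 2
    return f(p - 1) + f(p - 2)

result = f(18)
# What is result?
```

Build up from base cases: f(0)=2, f(1)=2, f(2)=4, f(3)=6, f(4)=10, f(5)=16, f(6)=26, ..., f(18)=8362

Answer: 8362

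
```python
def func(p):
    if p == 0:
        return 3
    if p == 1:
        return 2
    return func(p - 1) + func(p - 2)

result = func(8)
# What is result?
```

Build up from base cases: func(0)=3, func(1)=2, func(2)=5, func(3)=7, func(4)=12, func(5)=19, func(6)=31, ..., func(8)=81

Answer: 81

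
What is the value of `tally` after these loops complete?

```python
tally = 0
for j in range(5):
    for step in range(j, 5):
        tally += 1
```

Upper triangle: 5 + 4 + ... + 1
`tally` takes the values: 0 → 1 → 2 → 3 → 4 → 5 → 6 → 7 → 8 → 9 → 10 → 11 → 12 → 13 → 14 → 15

Answer: 15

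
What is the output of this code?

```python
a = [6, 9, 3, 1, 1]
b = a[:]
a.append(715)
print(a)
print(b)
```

Key concept: slice [:] creates copy.
Step by step:
`a = [6, 9, 3, 1, 1]` → a = [6, 9, 3, 1, 1]
`b = a[:]` → b = [6, 9, 3, 1, 1]
`a.append(715)` → a = [6, 9, 3, 1, 1, 715]
`print(a)` → prints [6, 9, 3, 1, 1, 715]
`print(b)` → prints [6, 9, 3, 1, 1]

Answer:
[6, 9, 3, 1, 1, 715]
[6, 9, 3, 1, 1]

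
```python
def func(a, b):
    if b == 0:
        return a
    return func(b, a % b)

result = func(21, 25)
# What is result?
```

func(21, 25) -> func(25, 21) -> func(21, 4) -> func(4, 1) -> func(1, 0) -> 1

Answer: 1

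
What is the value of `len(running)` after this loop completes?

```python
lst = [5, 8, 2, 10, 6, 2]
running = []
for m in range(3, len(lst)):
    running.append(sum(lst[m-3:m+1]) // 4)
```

Number of 4-element averages
`running` takes the values: [] → [6] → [6, 6] → [6, 6, 5]
So `len(running)` = 3

Answer: 3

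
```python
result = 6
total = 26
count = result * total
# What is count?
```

Trace:
`result = 6` → result = 6
`total = 26` → total = 26
`count = result * total` → count = 156
So count = 156

Answer: 156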